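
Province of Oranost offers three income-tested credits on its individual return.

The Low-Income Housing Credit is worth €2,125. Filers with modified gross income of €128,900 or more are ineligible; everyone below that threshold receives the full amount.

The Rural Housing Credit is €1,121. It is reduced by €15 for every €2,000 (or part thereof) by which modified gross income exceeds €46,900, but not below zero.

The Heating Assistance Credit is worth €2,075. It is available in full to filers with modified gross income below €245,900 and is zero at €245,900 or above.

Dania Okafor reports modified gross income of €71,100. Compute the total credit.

Low-Income Housing Credit: €71,100 is below the €128,900 cutoff, so the full €2,125 applies.
Rural Housing Credit: income exceeds €46,900 by €24,200, which is 13 full-or-partial €2,000 increments; reduction = 13 × €15 = €195, leaving €926.
Heating Assistance Credit: €71,100 is below the €245,900 cutoff, so the full €2,075 applies.
Total: €2,125 + €926 + €2,075 = €5,126.

€5,126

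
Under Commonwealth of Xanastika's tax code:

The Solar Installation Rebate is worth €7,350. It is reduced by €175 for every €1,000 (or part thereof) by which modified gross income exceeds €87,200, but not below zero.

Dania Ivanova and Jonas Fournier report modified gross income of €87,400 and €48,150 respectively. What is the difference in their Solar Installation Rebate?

Dania (€87,400): Solar Installation Rebate: income exceeds €87,200 by €200, which is 1 full-or-partial €1,000 increment; reduction = 1 × €175 = €175, leaving €7,175.
Jonas (€48,150): Solar Installation Rebate: €48,150 is at or below the €87,200 threshold, so the full €7,350 applies.
Difference: |€7,175 − €7,350| = €175.

€175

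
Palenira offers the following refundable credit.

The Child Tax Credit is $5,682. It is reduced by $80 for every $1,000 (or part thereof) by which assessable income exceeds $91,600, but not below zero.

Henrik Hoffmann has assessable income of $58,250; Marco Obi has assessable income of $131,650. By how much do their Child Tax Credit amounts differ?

Henrik ($58,250): Child Tax Credit: $58,250 is at or below the $91,600 threshold, so the full $5,682 applies.
Marco ($131,650): Child Tax Credit: income exceeds $91,600 by $40,050, which is 41 full-or-partial $1,000 increments; reduction = 41 × $80 = $3,280, leaving $2,402.
Difference: |$5,682 − $2,402| = $3,280.

$3,280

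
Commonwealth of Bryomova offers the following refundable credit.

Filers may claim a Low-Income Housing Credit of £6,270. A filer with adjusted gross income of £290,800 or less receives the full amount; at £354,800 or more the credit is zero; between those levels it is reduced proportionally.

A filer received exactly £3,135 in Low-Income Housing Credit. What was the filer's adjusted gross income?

£322,800

£3,135 is 3,135/6,270 of the full £6,270, so 3,135/6,270 of the £64,000 range has been used: income = £290,800 + £64,000 × 3,135/6,270 = £322,800.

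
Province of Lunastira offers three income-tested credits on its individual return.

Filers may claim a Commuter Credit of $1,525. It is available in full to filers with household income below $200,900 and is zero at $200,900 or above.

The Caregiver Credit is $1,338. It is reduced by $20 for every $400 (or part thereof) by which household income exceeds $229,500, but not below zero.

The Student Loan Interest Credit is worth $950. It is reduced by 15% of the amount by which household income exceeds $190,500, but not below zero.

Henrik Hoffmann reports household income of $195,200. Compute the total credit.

$3,108

Commuter Credit: $195,200 is below the $200,900 cutoff, so the full $1,525 applies.
Caregiver Credit: $195,200 is at or below the $229,500 threshold, so the full $1,338 applies.
Student Loan Interest Credit: 15% of the $4,700 excess over $190,500 is $705; credit = $950 − $705 = $245.
Total: $1,525 + $1,338 + $245 = $3,108.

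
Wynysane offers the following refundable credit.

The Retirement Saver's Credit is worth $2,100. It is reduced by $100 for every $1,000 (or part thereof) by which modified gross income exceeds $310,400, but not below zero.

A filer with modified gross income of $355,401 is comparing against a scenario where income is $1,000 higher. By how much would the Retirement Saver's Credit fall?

$0

At $355,401 — income exceeds $310,400 by $45,001 → 46 increments × $100 = $4,600 ≥ base, so the credit is $0.
At $356,401 — income exceeds $310,400 by $46,001 → 47 increments × $100 = $4,700 ≥ base, so the credit is $0.
Lost: $0 − $0 = $0.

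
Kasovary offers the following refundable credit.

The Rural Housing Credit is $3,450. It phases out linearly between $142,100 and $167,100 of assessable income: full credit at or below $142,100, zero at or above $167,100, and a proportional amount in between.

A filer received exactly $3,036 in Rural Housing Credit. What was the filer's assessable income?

$3,036 is 3,036/3,450 of the full $3,450, so 414/3,450 of the $25,000 range has been used: income = $142,100 + $25,000 × 414/3,450 = $145,100.

$145,100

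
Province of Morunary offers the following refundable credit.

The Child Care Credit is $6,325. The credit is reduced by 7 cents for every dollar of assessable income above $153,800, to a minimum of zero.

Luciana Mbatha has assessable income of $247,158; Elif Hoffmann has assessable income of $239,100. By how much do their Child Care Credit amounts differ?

$354

Luciana ($247,158): Child Care Credit: 7% of the $93,358 excess over $153,800 is $6,535.06 ≥ base, so the credit is $0.
Elif ($239,100): Child Care Credit: 7% of the $85,300 excess over $153,800 is $5,971; credit = $6,325 − $5,971 = $354.
Difference: |$0 − $354| = $354.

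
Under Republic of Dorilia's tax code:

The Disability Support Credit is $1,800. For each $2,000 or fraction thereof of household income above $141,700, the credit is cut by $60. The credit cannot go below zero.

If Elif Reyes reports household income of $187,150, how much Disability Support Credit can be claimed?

$420

Disability Support Credit: income exceeds $141,700 by $45,450, which is 23 full-or-partial $2,000 increments; reduction = 23 × $60 = $1,380, leaving $420.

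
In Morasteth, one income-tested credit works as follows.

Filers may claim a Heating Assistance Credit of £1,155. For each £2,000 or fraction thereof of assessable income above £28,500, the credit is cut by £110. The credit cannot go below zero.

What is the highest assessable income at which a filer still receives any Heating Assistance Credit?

After 10 increments the reduction is 10 × £110 = £1,100, leaving £55; one more increment wipes it out. Increment 10 ends at excess 10 × £2,000 = £20,000, so the highest qualifying income is £28,500 + £20,000 = £48,500.

£48,500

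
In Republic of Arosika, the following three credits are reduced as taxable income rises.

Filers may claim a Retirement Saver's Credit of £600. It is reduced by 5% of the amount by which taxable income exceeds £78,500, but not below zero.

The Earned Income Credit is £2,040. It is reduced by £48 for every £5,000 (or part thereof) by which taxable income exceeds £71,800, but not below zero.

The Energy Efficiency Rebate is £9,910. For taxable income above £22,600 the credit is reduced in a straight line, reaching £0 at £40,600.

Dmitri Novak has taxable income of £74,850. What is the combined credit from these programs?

Retirement Saver's Credit: £74,850 is at or below the £78,500 threshold, so the full £600 applies.
Earned Income Credit: income exceeds £71,800 by £3,050, which is 1 full-or-partial £5,000 increment; reduction = 1 × £48 = £48, leaving £1,992.
Energy Efficiency Rebate: £74,850 is at or above £40,600, so the credit is £0.
Total: £600 + £1,992 + £0 = £2,592.

£2,592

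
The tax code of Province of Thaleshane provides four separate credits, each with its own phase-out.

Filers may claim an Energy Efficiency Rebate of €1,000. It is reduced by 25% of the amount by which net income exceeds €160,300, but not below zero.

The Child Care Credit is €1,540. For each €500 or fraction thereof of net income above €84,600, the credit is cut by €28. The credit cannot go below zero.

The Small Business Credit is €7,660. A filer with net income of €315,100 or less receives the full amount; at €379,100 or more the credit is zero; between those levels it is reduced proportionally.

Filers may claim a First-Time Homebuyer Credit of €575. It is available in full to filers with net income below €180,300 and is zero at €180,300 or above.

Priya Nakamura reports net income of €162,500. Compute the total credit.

Energy Efficiency Rebate: 25% of the €2,200 excess over €160,300 is €550; credit = €1,000 − €550 = €450.
Child Care Credit: income exceeds €84,600 by €77,900 → 156 increments × €28 = €4,368 ≥ base, so the credit is €0.
Small Business Credit: €162,500 is at or below the €315,100 threshold, so the full €7,660 applies.
First-Time Homebuyer Credit: €162,500 is below the €180,300 cutoff, so the full €575 applies.
Total: €450 + €0 + €7,660 + €575 = €8,685.

€8,685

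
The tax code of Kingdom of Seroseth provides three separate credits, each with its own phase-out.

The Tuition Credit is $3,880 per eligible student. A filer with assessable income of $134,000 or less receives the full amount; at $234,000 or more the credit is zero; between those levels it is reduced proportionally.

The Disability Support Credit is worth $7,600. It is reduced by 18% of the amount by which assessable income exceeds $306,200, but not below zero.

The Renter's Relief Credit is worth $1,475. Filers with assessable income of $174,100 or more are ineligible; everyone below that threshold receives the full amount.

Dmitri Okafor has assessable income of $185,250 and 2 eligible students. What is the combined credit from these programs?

Tuition Credit: base = 2 × $3,880 = $7,760. $185,250 is $51,250 into a $100,000 phase-out range, leaving 48,750/100,000 of the credit: $7,760 × 48,750/100,000 = $3,783.
Disability Support Credit: $185,250 is at or below the $306,200 threshold, so the full $7,600 applies.
Renter's Relief Credit: $185,250 meets or exceeds the $174,100 cutoff, so the credit is $0.
Total: $3,783 + $7,600 + $0 = $11,383.

$11,383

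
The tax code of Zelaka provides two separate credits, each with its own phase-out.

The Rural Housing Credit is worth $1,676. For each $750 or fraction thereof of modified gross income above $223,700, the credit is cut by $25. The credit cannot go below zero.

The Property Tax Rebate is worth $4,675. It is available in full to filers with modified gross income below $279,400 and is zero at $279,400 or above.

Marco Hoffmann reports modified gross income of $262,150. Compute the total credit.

Rural Housing Credit: income exceeds $223,700 by $38,450, which is 52 full-or-partial $750 increments; reduction = 52 × $25 = $1,300, leaving $376.
Property Tax Rebate: $262,150 is below the $279,400 cutoff, so the full $4,675 applies.
Total: $376 + $4,675 = $5,051.

$5,051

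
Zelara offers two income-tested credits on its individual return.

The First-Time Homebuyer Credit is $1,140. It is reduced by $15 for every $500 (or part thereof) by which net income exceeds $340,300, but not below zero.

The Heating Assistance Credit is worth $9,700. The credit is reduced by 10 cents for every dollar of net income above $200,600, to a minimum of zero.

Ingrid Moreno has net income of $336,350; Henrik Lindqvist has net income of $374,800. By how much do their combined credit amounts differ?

Ingrid ($336,350): First-Time Homebuyer Credit: $336,350 is at or below the $340,300 threshold, so the full $1,140 applies. Heating Assistance Credit: 10% of the $135,750 excess over $200,600 is $13,575 ≥ base, so the credit is $0. total $1,140 + $0 = $1,140
Henrik ($374,800): First-Time Homebuyer Credit: income exceeds $340,300 by $34,500, which is 69 full-or-partial $500 increments; reduction = 69 × $15 = $1,035, leaving $105. Heating Assistance Credit: 10% of the $174,200 excess over $200,600 is $17,420 ≥ base, so the credit is $0. total $105 + $0 = $105
Difference: |$1,140 − $105| = $1,035.

$1,035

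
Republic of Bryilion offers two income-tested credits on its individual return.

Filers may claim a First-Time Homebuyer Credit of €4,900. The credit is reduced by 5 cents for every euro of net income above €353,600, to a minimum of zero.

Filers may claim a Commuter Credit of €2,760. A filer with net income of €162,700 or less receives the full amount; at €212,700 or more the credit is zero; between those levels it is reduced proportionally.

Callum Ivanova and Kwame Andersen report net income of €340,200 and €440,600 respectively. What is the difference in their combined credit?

Callum (€340,200): First-Time Homebuyer Credit: €340,200 is at or below the €353,600 threshold, so the full €4,900 applies. Commuter Credit: €340,200 is at or above €212,700, so the credit is €0. total €4,900 + €0 = €4,900
Kwame (€440,600): First-Time Homebuyer Credit: 5% of the €87,000 excess over €353,600 is €4,350; credit = €4,900 − €4,350 = €550. Commuter Credit: €440,600 is at or above €212,700, so the credit is €0. total €550 + €0 = €550
Difference: |€4,900 − €550| = €4,350.

€4,350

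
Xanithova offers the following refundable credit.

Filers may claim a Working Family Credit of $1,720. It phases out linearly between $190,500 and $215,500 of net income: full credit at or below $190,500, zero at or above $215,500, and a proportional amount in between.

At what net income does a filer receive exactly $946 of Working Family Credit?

$201,750

$946 is 946/1,720 of the full $1,720, so 774/1,720 of the $25,000 range has been used: income = $190,500 + $25,000 × 774/1,720 = $201,750.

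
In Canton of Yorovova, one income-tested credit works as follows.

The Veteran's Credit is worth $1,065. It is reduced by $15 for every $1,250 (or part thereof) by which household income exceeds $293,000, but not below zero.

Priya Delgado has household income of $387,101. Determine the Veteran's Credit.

$0

Veteran's Credit: income exceeds $293,000 by $94,101 → 76 increments × $15 = $1,140 ≥ base, so the credit is $0.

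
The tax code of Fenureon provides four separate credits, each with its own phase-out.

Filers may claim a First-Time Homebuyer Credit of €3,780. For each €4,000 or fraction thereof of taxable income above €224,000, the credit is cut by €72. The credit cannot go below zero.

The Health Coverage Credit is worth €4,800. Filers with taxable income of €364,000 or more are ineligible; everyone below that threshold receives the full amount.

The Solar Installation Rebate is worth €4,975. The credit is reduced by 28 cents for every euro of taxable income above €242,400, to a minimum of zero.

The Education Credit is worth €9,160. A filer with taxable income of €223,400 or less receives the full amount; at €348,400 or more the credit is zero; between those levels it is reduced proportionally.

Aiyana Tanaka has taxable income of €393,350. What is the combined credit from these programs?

€684

First-Time Homebuyer Credit: income exceeds €224,000 by €169,350, which is 43 full-or-partial €4,000 increments; reduction = 43 × €72 = €3,096, leaving €684.
Health Coverage Credit: €393,350 meets or exceeds the €364,000 cutoff, so the credit is €0.
Solar Installation Rebate: 28% of the €150,950 excess over €242,400 is €42,266 ≥ base, so the credit is €0.
Education Credit: €393,350 is at or above €348,400, so the credit is €0.
Total: €684 + €0 + €0 + €0 = €684.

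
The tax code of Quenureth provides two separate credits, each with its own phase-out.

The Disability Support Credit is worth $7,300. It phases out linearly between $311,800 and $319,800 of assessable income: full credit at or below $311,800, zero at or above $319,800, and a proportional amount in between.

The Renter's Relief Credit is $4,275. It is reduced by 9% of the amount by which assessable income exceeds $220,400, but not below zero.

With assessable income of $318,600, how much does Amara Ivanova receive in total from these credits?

Disability Support Credit: $318,600 is $6,800 into a $8,000 phase-out range, leaving 1,200/8,000 of the credit: $7,300 × 1,200/8,000 = $1,095.
Renter's Relief Credit: 9% of the $98,200 excess over $220,400 is $8,838 ≥ base, so the credit is $0.
Total: $1,095 + $0 = $1,095.

$1,095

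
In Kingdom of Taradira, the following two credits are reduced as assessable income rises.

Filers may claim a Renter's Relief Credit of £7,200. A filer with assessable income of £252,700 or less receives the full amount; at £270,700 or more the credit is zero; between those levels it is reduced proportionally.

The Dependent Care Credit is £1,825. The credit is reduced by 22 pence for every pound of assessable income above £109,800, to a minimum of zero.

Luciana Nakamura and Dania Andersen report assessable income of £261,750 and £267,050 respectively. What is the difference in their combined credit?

Luciana (£261,750): Renter's Relief Credit: £261,750 is £9,050 into a £18,000 phase-out range, leaving 8,950/18,000 of the credit: £7,200 × 8,950/18,000 = £3,580. Dependent Care Credit: 22% of the £151,950 excess over £109,800 is £33,429 ≥ base, so the credit is £0. total £3,580 + £0 = £3,580
Dania (£267,050): Renter's Relief Credit: £267,050 is £14,350 into a £18,000 phase-out range, leaving 3,650/18,000 of the credit: £7,200 × 3,650/18,000 = £1,460. Dependent Care Credit: 22% of the £157,250 excess over £109,800 is £34,595 ≥ base, so the credit is £0. total £1,460 + £0 = £1,460
Difference: |£3,580 − £1,460| = £2,120.

£2,120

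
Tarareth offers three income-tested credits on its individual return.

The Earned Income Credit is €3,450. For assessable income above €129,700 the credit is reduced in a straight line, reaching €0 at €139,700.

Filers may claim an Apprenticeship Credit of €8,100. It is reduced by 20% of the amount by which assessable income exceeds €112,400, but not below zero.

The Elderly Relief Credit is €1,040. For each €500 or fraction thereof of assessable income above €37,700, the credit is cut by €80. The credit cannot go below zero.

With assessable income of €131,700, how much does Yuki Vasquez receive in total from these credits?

€7,000

Earned Income Credit: €131,700 is €2,000 into a €10,000 phase-out range, leaving 8,000/10,000 of the credit: €3,450 × 8,000/10,000 = €2,760.
Apprenticeship Credit: 20% of the €19,300 excess over €112,400 is €3,860; credit = €8,100 − €3,860 = €4,240.
Elderly Relief Credit: income exceeds €37,700 by €94,000 → 188 increments × €80 = €15,040 ≥ base, so the credit is €0.
Total: €2,760 + €4,240 + €0 = €7,000.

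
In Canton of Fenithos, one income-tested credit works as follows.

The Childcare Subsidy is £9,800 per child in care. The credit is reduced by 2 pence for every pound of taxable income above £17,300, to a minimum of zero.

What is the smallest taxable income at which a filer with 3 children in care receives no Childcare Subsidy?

Full credit = 3 × £9,800 = £29,400.
The credit falls by 2% of each pound above £17,300, so it reaches zero when the excess is £29,400 / 2% = £1,470,000: income = £17,300 + £1,470,000 = £1,487,300.

£1,487,300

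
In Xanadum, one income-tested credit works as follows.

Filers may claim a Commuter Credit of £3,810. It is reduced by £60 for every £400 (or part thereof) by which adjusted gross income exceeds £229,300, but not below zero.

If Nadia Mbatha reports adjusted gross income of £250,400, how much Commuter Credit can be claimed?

£630

Commuter Credit: income exceeds £229,300 by £21,100, which is 53 full-or-partial £400 increments; reduction = 53 × £60 = £3,180, leaving £630.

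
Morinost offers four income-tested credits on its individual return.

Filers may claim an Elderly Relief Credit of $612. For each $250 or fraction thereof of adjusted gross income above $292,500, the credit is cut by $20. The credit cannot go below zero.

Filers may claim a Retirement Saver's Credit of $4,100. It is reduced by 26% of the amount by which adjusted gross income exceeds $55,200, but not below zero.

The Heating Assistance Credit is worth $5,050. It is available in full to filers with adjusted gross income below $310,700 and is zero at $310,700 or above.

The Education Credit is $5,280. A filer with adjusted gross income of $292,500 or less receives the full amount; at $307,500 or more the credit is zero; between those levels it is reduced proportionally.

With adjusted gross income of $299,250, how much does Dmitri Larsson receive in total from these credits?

Elderly Relief Credit: income exceeds $292,500 by $6,750, which is 27 full-or-partial $250 increments; reduction = 27 × $20 = $540, leaving $72.
Retirement Saver's Credit: 26% of the $244,050 excess over $55,200 is $63,453 ≥ base, so the credit is $0.
Heating Assistance Credit: $299,250 is below the $310,700 cutoff, so the full $5,050 applies.
Education Credit: $299,250 is $6,750 into a $15,000 phase-out range, leaving 8,250/15,000 of the credit: $5,280 × 8,250/15,000 = $2,904.
Total: $72 + $0 + $5,050 + $2,904 = $8,026.

$8,026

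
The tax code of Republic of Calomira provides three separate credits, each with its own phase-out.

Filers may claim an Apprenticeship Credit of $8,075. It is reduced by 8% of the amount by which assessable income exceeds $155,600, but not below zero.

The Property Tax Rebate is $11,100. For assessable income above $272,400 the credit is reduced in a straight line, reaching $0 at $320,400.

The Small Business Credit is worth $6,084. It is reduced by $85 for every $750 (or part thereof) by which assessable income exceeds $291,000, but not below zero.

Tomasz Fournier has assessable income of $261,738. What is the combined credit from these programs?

Apprenticeship Credit: 8% of the $106,138 excess over $155,600 is $8,491.04 ≥ base, so the credit is $0.
Property Tax Rebate: $261,738 is at or below the $272,400 threshold, so the full $11,100 applies.
Small Business Credit: $261,738 is at or below the $291,000 threshold, so the full $6,084 applies.
Total: $0 + $11,100 + $6,084 = $17,184.

$17,184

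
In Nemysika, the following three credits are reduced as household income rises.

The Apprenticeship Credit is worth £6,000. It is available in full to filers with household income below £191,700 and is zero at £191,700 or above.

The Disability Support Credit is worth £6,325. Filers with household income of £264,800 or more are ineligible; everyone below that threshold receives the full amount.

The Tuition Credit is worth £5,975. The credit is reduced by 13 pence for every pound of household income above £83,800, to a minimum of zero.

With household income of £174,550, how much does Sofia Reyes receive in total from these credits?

£12,325

Apprenticeship Credit: £174,550 is below the £191,700 cutoff, so the full £6,000 applies.
Disability Support Credit: £174,550 is below the £264,800 cutoff, so the full £6,325 applies.
Tuition Credit: 13% of the £90,750 excess over £83,800 is £11,797.50 ≥ base, so the credit is £0.
Total: £6,000 + £6,325 + £0 = £12,325.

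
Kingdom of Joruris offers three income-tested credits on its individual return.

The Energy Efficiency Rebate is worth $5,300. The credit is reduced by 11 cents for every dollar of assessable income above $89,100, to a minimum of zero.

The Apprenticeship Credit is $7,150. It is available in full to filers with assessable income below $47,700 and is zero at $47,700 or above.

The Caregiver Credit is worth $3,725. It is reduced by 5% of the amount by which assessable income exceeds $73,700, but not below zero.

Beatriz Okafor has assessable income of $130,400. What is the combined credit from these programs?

$1,647

Energy Efficiency Rebate: 11% of the $41,300 excess over $89,100 is $4,543; credit = $5,300 − $4,543 = $757.
Apprenticeship Credit: $130,400 meets or exceeds the $47,700 cutoff, so the credit is $0.
Caregiver Credit: 5% of the $56,700 excess over $73,700 is $2,835; credit = $3,725 − $2,835 = $890.
Total: $757 + $0 + $890 = $1,647.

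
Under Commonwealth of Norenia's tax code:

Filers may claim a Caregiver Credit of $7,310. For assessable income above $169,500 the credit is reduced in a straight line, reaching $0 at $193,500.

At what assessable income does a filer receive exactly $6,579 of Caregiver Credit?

$171,900

$6,579 is 6,579/7,310 of the full $7,310, so 731/7,310 of the $24,000 range has been used: income = $169,500 + $24,000 × 731/7,310 = $171,900.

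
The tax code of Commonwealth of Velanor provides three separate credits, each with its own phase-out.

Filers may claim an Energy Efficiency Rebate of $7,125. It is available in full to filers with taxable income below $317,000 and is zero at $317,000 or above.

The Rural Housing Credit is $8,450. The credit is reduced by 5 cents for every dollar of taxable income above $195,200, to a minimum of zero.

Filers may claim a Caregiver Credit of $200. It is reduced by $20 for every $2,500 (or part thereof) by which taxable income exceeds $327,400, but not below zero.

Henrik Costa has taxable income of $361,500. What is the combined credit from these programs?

Energy Efficiency Rebate: $361,500 meets or exceeds the $317,000 cutoff, so the credit is $0.
Rural Housing Credit: 5% of the $166,300 excess over $195,200 is $8,315; credit = $8,450 − $8,315 = $135.
Caregiver Credit: income exceeds $327,400 by $34,100 → 14 increments × $20 = $280 ≥ base, so the credit is $0.
Total: $0 + $135 + $0 = $135.

$135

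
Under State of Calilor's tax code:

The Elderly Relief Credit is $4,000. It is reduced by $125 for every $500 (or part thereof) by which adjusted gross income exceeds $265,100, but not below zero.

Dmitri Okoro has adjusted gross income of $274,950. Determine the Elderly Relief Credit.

$1,500

Elderly Relief Credit: income exceeds $265,100 by $9,850, which is 20 full-or-partial $500 increments; reduction = 20 × $125 = $2,500, leaving $1,500.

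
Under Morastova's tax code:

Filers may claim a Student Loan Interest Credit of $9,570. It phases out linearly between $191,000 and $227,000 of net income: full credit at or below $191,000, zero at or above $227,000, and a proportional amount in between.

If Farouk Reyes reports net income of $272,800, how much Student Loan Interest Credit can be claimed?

Student Loan Interest Credit: $272,800 is at or above $227,000, so the credit is $0.

$0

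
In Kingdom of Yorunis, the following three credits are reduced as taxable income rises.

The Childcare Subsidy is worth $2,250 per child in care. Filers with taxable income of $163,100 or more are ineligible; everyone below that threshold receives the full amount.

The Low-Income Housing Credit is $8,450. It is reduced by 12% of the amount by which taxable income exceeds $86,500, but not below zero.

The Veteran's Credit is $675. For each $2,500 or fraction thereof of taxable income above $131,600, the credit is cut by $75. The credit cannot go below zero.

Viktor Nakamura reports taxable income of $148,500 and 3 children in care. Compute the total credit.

Childcare Subsidy: base = 3 × $2,250 = $6,750. $148,500 is below the $163,100 cutoff, so the full $6,750 applies.
Low-Income Housing Credit: 12% of the $62,000 excess over $86,500 is $7,440; credit = $8,450 − $7,440 = $1,010.
Veteran's Credit: income exceeds $131,600 by $16,900, which is 7 full-or-partial $2,500 increments; reduction = 7 × $75 = $525, leaving $150.
Total: $6,750 + $1,010 + $150 = $7,910.

$7,910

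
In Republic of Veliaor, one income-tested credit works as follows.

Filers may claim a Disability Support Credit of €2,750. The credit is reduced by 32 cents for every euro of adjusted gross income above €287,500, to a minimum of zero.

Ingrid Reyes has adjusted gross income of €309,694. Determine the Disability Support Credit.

€0

Disability Support Credit: 32% of the €22,194 excess over €287,500 is €7,102.08 ≥ base, so the credit is €0.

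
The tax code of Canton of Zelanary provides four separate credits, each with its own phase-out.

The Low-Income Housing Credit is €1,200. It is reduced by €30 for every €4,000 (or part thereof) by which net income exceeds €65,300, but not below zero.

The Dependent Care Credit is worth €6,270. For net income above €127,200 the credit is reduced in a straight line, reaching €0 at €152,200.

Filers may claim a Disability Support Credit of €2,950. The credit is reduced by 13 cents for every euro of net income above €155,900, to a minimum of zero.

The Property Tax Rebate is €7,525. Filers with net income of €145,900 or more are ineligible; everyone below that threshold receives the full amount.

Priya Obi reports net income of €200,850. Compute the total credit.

€180

Low-Income Housing Credit: income exceeds €65,300 by €135,550, which is 34 full-or-partial €4,000 increments; reduction = 34 × €30 = €1,020, leaving €180.
Dependent Care Credit: €200,850 is at or above €152,200, so the credit is €0.
Disability Support Credit: 13% of the €44,950 excess over €155,900 is €5,843.50 ≥ base, so the credit is €0.
Property Tax Rebate: €200,850 meets or exceeds the €145,900 cutoff, so the credit is €0.
Total: €180 + €0 + €0 + €0 = €180.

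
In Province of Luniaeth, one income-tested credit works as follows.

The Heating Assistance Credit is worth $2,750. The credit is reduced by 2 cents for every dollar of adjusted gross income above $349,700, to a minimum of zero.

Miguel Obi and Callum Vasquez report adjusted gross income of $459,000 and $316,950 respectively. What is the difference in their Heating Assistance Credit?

Miguel ($459,000): Heating Assistance Credit: 2% of the $109,300 excess over $349,700 is $2,186; credit = $2,750 − $2,186 = $564.
Callum ($316,950): Heating Assistance Credit: $316,950 is at or below the $349,700 threshold, so the full $2,750 applies.
Difference: |$564 − $2,750| = $2,186.

$2,186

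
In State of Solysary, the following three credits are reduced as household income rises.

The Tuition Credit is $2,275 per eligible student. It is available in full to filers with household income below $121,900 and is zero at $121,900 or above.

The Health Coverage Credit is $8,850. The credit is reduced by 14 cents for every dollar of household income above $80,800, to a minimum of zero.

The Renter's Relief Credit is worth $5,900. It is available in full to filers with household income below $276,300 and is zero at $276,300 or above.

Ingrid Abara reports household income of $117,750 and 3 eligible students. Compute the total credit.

$16,402

Tuition Credit: base = 3 × $2,275 = $6,825. $117,750 is below the $121,900 cutoff, so the full $6,825 applies.
Health Coverage Credit: 14% of the $36,950 excess over $80,800 is $5,173; credit = $8,850 − $5,173 = $3,677.
Renter's Relief Credit: $117,750 is below the $276,300 cutoff, so the full $5,900 applies.
Total: $6,825 + $3,677 + $5,900 = $16,402.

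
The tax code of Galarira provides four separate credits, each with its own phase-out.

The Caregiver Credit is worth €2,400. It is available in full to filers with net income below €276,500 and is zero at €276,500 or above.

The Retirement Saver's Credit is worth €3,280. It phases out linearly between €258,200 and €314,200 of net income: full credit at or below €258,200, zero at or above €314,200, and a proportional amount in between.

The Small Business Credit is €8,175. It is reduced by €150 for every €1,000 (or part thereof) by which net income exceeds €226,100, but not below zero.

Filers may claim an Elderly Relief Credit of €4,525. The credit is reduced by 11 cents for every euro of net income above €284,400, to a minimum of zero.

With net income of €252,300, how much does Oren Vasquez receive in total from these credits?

€14,330

Caregiver Credit: €252,300 is below the €276,500 cutoff, so the full €2,400 applies.
Retirement Saver's Credit: €252,300 is at or below the €258,200 threshold, so the full €3,280 applies.
Small Business Credit: income exceeds €226,100 by €26,200, which is 27 full-or-partial €1,000 increments; reduction = 27 × €150 = €4,050, leaving €4,125.
Elderly Relief Credit: €252,300 is at or below the €284,400 threshold, so the full €4,525 applies.
Total: €2,400 + €3,280 + €4,125 + €4,525 = €14,330.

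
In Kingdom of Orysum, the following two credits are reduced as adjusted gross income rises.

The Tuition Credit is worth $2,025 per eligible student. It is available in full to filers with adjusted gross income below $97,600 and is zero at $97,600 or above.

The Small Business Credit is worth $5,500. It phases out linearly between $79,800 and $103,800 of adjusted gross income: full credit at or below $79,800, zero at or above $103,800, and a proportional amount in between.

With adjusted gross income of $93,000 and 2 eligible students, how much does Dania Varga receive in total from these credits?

$6,525

Tuition Credit: base = 2 × $2,025 = $4,050. $93,000 is below the $97,600 cutoff, so the full $4,050 applies.
Small Business Credit: $93,000 is $13,200 into a $24,000 phase-out range, leaving 10,800/24,000 of the credit: $5,500 × 10,800/24,000 = $2,475.
Total: $4,050 + $2,475 = $6,525.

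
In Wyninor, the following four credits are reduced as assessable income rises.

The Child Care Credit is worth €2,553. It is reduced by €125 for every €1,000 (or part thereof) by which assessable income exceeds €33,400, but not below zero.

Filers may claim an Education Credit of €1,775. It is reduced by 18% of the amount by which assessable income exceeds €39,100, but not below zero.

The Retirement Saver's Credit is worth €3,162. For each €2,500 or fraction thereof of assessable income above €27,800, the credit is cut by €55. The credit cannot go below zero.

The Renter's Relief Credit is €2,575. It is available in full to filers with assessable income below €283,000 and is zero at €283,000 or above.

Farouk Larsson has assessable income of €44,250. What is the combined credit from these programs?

Child Care Credit: income exceeds €33,400 by €10,850, which is 11 full-or-partial €1,000 increments; reduction = 11 × €125 = €1,375, leaving €1,178.
Education Credit: 18% of the €5,150 excess over €39,100 is €927; credit = €1,775 − €927 = €848.
Retirement Saver's Credit: income exceeds €27,800 by €16,450, which is 7 full-or-partial €2,500 increments; reduction = 7 × €55 = €385, leaving €2,777.
Renter's Relief Credit: €44,250 is below the €283,000 cutoff, so the full €2,575 applies.
Total: €1,178 + €848 + €2,777 + €2,575 = €7,378.

€7,378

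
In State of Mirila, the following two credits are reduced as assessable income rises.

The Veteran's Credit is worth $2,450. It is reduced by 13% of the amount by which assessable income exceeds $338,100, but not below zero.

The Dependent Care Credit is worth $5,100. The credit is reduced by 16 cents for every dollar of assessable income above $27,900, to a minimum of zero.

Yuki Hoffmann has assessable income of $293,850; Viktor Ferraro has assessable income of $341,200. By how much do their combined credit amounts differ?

$403

Yuki ($293,850): Veteran's Credit: $293,850 is at or below the $338,100 threshold, so the full $2,450 applies. Dependent Care Credit: 16% of the $265,950 excess over $27,900 is $42,552 ≥ base, so the credit is $0. total $2,450 + $0 = $2,450
Viktor ($341,200): Veteran's Credit: 13% of the $3,100 excess over $338,100 is $403; credit = $2,450 − $403 = $2,047. Dependent Care Credit: 16% of the $313,300 excess over $27,900 is $50,128 ≥ base, so the credit is $0. total $2,047 + $0 = $2,047
Difference: |$2,450 − $2,047| = $403.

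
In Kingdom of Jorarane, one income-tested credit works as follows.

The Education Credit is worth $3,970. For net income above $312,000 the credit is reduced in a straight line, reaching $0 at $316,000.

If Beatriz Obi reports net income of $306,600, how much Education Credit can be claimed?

Education Credit: $306,600 is at or below the $312,000 threshold, so the full $3,970 applies.

$3,970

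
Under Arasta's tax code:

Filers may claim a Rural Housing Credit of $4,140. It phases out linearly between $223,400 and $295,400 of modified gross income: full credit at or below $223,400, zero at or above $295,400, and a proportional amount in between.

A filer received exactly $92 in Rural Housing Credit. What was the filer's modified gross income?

$293,800

$92 is 92/4,140 of the full $4,140, so 4,048/4,140 of the $72,000 range has been used: income = $223,400 + $72,000 × 4,048/4,140 = $293,800.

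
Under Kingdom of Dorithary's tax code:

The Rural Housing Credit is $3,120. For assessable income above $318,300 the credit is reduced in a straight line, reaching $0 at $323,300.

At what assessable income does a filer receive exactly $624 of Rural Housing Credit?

$322,300

$624 is 624/3,120 of the full $3,120, so 2,496/3,120 of the $5,000 range has been used: income = $318,300 + $5,000 × 2,496/3,120 = $322,300.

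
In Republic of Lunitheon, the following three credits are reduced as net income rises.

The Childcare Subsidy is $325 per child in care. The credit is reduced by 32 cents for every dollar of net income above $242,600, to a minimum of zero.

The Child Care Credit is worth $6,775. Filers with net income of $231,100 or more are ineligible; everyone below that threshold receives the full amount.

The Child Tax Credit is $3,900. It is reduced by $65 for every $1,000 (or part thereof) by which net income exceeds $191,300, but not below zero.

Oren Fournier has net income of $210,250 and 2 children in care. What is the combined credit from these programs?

Childcare Subsidy: base = 2 × $325 = $650. $210,250 is at or below the $242,600 threshold, so the full $650 applies.
Child Care Credit: $210,250 is below the $231,100 cutoff, so the full $6,775 applies.
Child Tax Credit: income exceeds $191,300 by $18,950, which is 19 full-or-partial $1,000 increments; reduction = 19 × $65 = $1,235, leaving $2,665.
Total: $650 + $6,775 + $2,665 = $10,090.

$10,090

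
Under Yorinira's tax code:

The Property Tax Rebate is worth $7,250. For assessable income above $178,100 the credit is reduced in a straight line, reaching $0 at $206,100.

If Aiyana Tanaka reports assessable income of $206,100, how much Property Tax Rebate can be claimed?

$0

Property Tax Rebate: $206,100 is at or above $206,100, so the credit is $0.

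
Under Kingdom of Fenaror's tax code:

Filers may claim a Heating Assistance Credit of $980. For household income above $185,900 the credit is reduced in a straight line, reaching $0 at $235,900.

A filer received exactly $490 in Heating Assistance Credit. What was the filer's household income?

$210,900

$490 is 490/980 of the full $980, so 490/980 of the $50,000 range has been used: income = $185,900 + $50,000 × 490/980 = $210,900.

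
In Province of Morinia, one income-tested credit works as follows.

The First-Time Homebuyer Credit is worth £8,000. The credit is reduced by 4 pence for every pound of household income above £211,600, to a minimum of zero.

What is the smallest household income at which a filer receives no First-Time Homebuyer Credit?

£411,600

The credit falls by 4% of each pound above £211,600, so it reaches zero when the excess is £8,000 / 4% = £200,000: income = £211,600 + £200,000 = £411,600.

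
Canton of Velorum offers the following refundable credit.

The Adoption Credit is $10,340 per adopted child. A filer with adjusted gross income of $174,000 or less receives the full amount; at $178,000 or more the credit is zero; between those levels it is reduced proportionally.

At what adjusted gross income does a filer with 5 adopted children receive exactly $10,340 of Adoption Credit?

Full credit = 5 × $10,340 = $51,700.
$10,340 is 10,340/51,700 of the full $51,700, so 41,360/51,700 of the $4,000 range has been used: income = $174,000 + $4,000 × 41,360/51,700 = $177,200.

$177,200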